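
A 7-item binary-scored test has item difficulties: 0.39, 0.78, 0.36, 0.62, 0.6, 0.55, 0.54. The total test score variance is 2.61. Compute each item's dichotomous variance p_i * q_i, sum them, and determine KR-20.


For each item, compute p_i * q_i:
  Item 1: 0.39 * 0.61 = 0.2379
  Item 2: 0.78 * 0.22 = 0.1716
  Item 3: 0.36 * 0.64 = 0.2304
  Item 4: 0.62 * 0.38 = 0.2356
  Item 5: 0.6 * 0.4 = 0.24
  Item 6: 0.55 * 0.45 = 0.2475
  Item 7: 0.54 * 0.46 = 0.2484
Sum(p_i * q_i) = 0.2379 + 0.1716 + 0.2304 + 0.2356 + 0.24 + 0.2475 + 0.2484 = 1.6114
KR-20 = (k/(k-1)) * (1 - Sum(p_i*q_i) / Var_total)
= (7/6) * (1 - 1.6114/2.61)
= 1.1667 * 0.3826
KR-20 = 0.4464

0.4464


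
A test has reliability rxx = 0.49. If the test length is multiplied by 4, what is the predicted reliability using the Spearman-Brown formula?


r_new = (n * rxx) / (1 + (n-1) * rxx)
r_new = (4 * 0.49) / (1 + 3 * 0.49)
r_new = 1.96 / 2.47
r_new = 0.7935

0.7935


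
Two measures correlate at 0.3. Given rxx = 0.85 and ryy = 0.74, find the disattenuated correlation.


r_corrected = rxy / sqrt(rxx * ryy)
= 0.3 / sqrt(0.85 * 0.74)
= 0.3 / sqrt(0.629)
= 0.3 / 0.793095
r_corrected = 0.3783

0.3783


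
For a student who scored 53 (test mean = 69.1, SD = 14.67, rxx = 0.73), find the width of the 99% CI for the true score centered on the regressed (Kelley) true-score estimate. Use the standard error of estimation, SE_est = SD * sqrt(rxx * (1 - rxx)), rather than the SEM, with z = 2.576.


True score estimate = 0.73*53 + 0.27*69.1 = 57.347
SE_est = SD * sqrt(rxx * (1 - rxx)) = 14.67 * sqrt(0.73 * 0.27) = 14.67 * sqrt(0.1971) = 6.512885
CI = T_est +/- z * SE_est, so width = 2 * z * SE_est = 2 * 2.576 * 6.512885
Width = 33.5544

33.5544


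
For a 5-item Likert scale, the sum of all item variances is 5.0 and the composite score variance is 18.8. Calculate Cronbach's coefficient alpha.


alpha = (k/(k-1)) * (1 - sum(si^2)/s_total^2)
= (5/4) * (1 - 5.0/18.8)
alpha = 0.9176

0.9176


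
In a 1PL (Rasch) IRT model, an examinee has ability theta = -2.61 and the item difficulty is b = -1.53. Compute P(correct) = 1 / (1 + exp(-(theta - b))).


theta - b = -2.61 - -1.53 = -1.08
exp(-(theta - b)) = exp(1.08) = 2.9447
P = 1 / (1 + 2.9447)
P = 0.2535

0.2535


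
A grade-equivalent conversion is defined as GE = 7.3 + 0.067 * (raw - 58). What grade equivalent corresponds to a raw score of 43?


raw - median = 43 - 58 = -15
slope * diff = 0.067 * -15 = -1.005
GE = 7.3 + -1.005
GE = 6.295

6.295


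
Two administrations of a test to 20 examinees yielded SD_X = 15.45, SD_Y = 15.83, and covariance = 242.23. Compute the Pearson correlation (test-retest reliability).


r = cov(X,Y) / (SD_X * SD_Y)
r = 242.23 / (15.45 * 15.83)
r = 242.23 / 244.5735
r = 0.9904

0.9904


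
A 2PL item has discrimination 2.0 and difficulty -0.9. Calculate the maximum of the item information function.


For 2PL, max info at theta = b = -0.9
I_max = a^2 / 4 = 2.0^2 / 4
= 4.0 / 4
I_max = 1.0

1.0


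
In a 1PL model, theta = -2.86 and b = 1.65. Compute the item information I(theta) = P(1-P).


P = 1/(1+exp(-(-2.86-1.65))) = 0.0109
I = P*(1-P) = 0.0109 * 0.9891
I = 0.0108

0.0108


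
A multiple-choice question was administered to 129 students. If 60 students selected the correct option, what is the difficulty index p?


Item difficulty p = number correct / total examinees
p = 60 / 129
p = 0.4651

0.4651


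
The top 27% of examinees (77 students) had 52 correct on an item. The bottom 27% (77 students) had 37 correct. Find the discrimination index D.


p_upper = 52/77 = 0.6753
p_lower = 37/77 = 0.4805
D = 0.6753 - 0.4805 = 0.1948

0.1948


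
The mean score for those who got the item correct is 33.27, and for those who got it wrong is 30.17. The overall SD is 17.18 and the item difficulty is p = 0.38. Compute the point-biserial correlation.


q = 1 - p = 0.62
rpb = ((M1 - M0) / SD) * sqrt(p * q)
rpb = ((33.27 - 30.17) / 17.18) * sqrt(0.38 * 0.62)
rpb = 0.0876

0.0876


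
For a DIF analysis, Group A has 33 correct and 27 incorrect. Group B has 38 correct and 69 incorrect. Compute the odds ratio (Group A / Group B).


Odds_A = 33/27 = 1.2222
Odds_B = 38/69 = 0.5507
OR = Odds_A / Odds_B = 1.2222 / 0.5507
Exactly, OR = (33 * 69) / (27 * 38) = 2277 / 1026
OR = 2.2193

2.2193


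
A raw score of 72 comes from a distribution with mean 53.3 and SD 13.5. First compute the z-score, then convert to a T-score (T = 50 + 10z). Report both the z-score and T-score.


z = (X - mean) / SD = (72 - 53.3) / 13.5
z = 18.7 / 13.5
z = 1.3852
T-score = T = 50 + 10z
Carry z at full precision (z = 18.7 / 13.5) into the conversion:
T-score = 50 + 10 * (18.7 / 13.5) = 50 + 187 / 13.5
T-score = 50 + 13.8519
T-score = 63.8519

63.8519


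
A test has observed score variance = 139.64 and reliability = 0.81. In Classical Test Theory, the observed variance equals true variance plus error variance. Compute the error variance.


var_true = rxx * var_obs = 0.81 * 139.64 = 113.1084
var_error = var_obs - var_true
var_error = 139.64 - 113.1084
var_error = 26.5316

26.5316


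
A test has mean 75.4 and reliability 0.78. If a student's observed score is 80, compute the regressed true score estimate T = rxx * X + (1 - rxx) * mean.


T_est = rxx * X + (1 - rxx) * mean
T_est = 0.78 * 80 + 0.22 * 75.4
T_est = 62.4 + 16.588
T_est = 78.988

78.988


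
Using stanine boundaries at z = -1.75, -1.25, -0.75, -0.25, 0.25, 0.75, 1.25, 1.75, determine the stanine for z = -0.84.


Stanine boundaries: [-1.75, -1.25, -0.75, -0.25, 0.25, 0.75, 1.25, 1.75]
z = -0.84
Check each boundary:
  z >= -1.75 -> could be stanine 2
  z >= -1.25 -> could be stanine 3
  z < -0.75
  z < -0.25
  z < 0.25
  z < 0.75
  z < 1.25
  z < 1.75
Highest qualifying boundary gives stanine = 3

3


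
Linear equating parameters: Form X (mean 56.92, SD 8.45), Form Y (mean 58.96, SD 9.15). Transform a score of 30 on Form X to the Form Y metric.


slope = SD_Y / SD_X = 9.15 / 8.45 ~ 1.0828
intercept = mean_Y - slope * mean_X = 58.96 - (9.15 / 8.45) * 56.92 ~ -2.6753
Y = slope * X + intercept. To avoid rounding drift from the rounded slope/intercept, evaluate the equivalent form Y = mean_Y + SD_Y * (X - mean_X) / SD_X at full precision:
Y = 58.96 + 9.15 * (30 - 56.92) / 8.45
Y = 58.96 - 9.15 * 26.92 / 8.45
Y = 58.96 - 246.318 / 8.45
Y = 58.96 - 29.1501
Y = 29.8099

29.8099


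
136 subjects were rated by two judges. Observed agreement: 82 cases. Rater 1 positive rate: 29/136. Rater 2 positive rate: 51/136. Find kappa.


P_o = 82/136 = 0.602941
P_e = (29*51 + 107*85) / 18496 = 0.571691
kappa = (P_o - P_e) / (1 - P_e)
kappa = (0.602941 - 0.571691) / (1 - 0.571691)
kappa = 0.073

0.073


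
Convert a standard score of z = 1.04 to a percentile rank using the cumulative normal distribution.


CDF(z) = 0.5 * (1 + erf(z/sqrt(2)))
erf(0.7354) = 0.7017
CDF = 0.8508
Percentile rank = 0.8508 * 100 = 85.08

85.08


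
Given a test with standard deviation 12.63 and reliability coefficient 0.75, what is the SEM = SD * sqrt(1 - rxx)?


SEM = SD * sqrt(1 - rxx)
SEM = 12.63 * sqrt(1 - 0.75)
SEM = 12.63 * sqrt(0.25) = 12.63 * 0.5
SEM = 6.315

6.315


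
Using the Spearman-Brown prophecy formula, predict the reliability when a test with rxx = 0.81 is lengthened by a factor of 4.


r_new = (n * rxx) / (1 + (n-1) * rxx)
r_new = (4 * 0.81) / (1 + 3 * 0.81)
r_new = 3.24 / 3.43
r_new = 0.9446

0.9446


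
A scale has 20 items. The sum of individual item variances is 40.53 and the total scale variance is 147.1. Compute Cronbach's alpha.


alpha = (k/(k-1)) * (1 - sum(si^2)/s_total^2)
= (20/19) * (1 - 40.53/147.1)
alpha = 0.7626

0.7626


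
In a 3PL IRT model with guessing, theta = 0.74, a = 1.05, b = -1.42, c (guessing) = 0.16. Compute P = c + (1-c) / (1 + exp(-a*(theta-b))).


logit = 1.05*(0.74 - -1.42) = 2.268
P* = 1/(1 + exp(-2.268)) = 0.9062
P = 0.16 + (1 - 0.16) * 0.9062
P = 0.9212

0.9212


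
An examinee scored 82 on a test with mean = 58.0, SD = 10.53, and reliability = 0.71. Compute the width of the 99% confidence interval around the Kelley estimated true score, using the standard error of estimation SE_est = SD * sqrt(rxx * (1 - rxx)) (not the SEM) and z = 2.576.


True score estimate = 0.71*82 + 0.29*58.0 = 75.04
SE_est = SD * sqrt(rxx * (1 - rxx)) = 10.53 * sqrt(0.71 * 0.29) = 10.53 * sqrt(0.2059) = 4.778114
CI = T_est +/- z * SE_est, so width = 2 * z * SE_est = 2 * 2.576 * 4.778114
Width = 24.6168

24.6168


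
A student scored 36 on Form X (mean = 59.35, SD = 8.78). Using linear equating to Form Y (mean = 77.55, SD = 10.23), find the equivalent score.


slope = SD_Y / SD_X = 10.23 / 8.78 ~ 1.1651
intercept = mean_Y - slope * mean_X = 77.55 - (10.23 / 8.78) * 59.35 ~ 8.3985
Y = slope * X + intercept. To avoid rounding drift from the rounded slope/intercept, evaluate the equivalent form Y = mean_Y + SD_Y * (X - mean_X) / SD_X at full precision:
Y = 77.55 + 10.23 * (36 - 59.35) / 8.78
Y = 77.55 - 10.23 * 23.35 / 8.78
Y = 77.55 - 238.8705 / 8.78
Y = 77.55 - 27.2062
Y = 50.3438

50.3438


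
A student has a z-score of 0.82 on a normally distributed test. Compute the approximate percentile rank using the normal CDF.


CDF(z) = 0.5 * (1 + erf(z/sqrt(2)))
erf(0.5798) = 0.5878
CDF = 0.7939
Percentile rank = 0.7939 * 100 = 79.39

79.39


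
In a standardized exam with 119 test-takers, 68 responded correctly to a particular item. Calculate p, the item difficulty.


Item difficulty p = number correct / total examinees
p = 68 / 119
p = 0.5714

0.5714


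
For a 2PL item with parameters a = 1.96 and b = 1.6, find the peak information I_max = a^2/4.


For 2PL, max info at theta = b = 1.6
I_max = a^2 / 4 = 1.96^2 / 4
= 3.8416 / 4
I_max = 0.9604

0.9604


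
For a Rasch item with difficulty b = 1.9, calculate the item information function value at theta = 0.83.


P = 1/(1+exp(-(0.83-1.9))) = 0.2554
I = P*(1-P) = 0.2554 * 0.7446
I = 0.1902

0.1902


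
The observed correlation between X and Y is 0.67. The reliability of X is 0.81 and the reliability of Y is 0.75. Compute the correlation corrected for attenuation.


r_corrected = rxy / sqrt(rxx * ryy)
= 0.67 / sqrt(0.81 * 0.75)
= 0.67 / sqrt(0.6075)
= 0.67 / 0.779423
r_corrected = 0.8596

0.8596


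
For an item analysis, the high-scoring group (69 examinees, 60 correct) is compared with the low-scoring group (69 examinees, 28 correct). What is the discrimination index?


p_upper = 60/69 = 0.8696
p_lower = 28/69 = 0.4058
D = 0.8696 - 0.4058 = 0.4638

0.4638


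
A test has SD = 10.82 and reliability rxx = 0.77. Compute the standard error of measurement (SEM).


SEM = SD * sqrt(1 - rxx)
SEM = 10.82 * sqrt(1 - 0.77)
SEM = 10.82 * sqrt(0.23) = 10.82 * 0.479583
SEM = 5.1891

5.1891


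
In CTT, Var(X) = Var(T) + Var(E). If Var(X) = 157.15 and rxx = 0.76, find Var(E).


var_true = rxx * var_obs = 0.76 * 157.15 = 119.434
var_error = var_obs - var_true
var_error = 157.15 - 119.434
var_error = 37.716

37.716


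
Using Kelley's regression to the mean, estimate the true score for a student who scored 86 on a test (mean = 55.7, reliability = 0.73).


T_est = rxx * X + (1 - rxx) * mean
T_est = 0.73 * 86 + 0.27 * 55.7
T_est = 62.78 + 15.039
T_est = 77.819

77.819


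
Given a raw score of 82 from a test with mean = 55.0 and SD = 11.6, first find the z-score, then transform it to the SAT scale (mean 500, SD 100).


z = (X - mean) / SD = (82 - 55.0) / 11.6
z = 27.0 / 11.6
z = 2.3276
SAT-scale = SAT = 500 + 100z
Carry z at full precision (z = 27.0 / 11.6) into the conversion:
SAT-scale = 500 + 100 * (27.0 / 11.6) = 500 + 2700 / 11.6
SAT-scale = 500 + 232.7586
SAT-scale = 732.7586

732.7586


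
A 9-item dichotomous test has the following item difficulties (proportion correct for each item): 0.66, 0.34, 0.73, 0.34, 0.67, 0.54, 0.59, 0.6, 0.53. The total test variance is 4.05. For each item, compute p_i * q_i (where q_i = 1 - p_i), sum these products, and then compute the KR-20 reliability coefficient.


For each item, compute p_i * q_i:
  Item 1: 0.66 * 0.34 = 0.2244
  Item 2: 0.34 * 0.66 = 0.2244
  Item 3: 0.73 * 0.27 = 0.1971
  Item 4: 0.34 * 0.66 = 0.2244
  Item 5: 0.67 * 0.33 = 0.2211
  Item 6: 0.54 * 0.46 = 0.2484
  Item 7: 0.59 * 0.41 = 0.2419
  Item 8: 0.6 * 0.4 = 0.24
  Item 9: 0.53 * 0.47 = 0.2491
Sum(p_i * q_i) = 0.2244 + 0.2244 + 0.1971 + 0.2244 + 0.2211 + 0.2484 + 0.2419 + 0.24 + 0.2491 = 2.0708
KR-20 = (k/(k-1)) * (1 - Sum(p_i*q_i) / Var_total)
= (9/8) * (1 - 2.0708/4.05)
= 1.125 * 0.4887
KR-20 = 0.5498

0.5498


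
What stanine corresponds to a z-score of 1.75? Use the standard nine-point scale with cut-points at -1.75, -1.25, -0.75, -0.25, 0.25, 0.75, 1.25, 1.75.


Stanine boundaries: [-1.75, -1.25, -0.75, -0.25, 0.25, 0.75, 1.25, 1.75]
z = 1.75
Check each boundary:
  z >= -1.75 -> could be stanine 2
  z >= -1.25 -> could be stanine 3
  z >= -0.75 -> could be stanine 4
  z >= -0.25 -> could be stanine 5
  z >= 0.25 -> could be stanine 6
  z >= 0.75 -> could be stanine 7
  z >= 1.25 -> could be stanine 8
  z >= 1.75 -> could be stanine 9
Highest qualifying boundary gives stanine = 9

9


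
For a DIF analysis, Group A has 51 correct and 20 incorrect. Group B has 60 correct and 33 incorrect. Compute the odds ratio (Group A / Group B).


Odds_A = 51/20 = 2.55
Odds_B = 60/33 = 1.8182
OR = Odds_A / Odds_B = 2.55 / 1.8182
Exactly, OR = (51 * 33) / (20 * 60) = 1683 / 1200
OR = 1.4025

1.4025


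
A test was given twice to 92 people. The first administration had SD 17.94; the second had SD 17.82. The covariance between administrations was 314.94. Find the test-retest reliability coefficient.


r = cov(X,Y) / (SD_X * SD_Y)
r = 314.94 / (17.94 * 17.82)
r = 314.94 / 319.6908
r = 0.9851

0.9851


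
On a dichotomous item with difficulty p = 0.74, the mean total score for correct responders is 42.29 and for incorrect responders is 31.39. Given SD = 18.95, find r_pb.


q = 1 - p = 0.26
rpb = ((M1 - M0) / SD) * sqrt(p * q)
rpb = ((42.29 - 31.39) / 18.95) * sqrt(0.74 * 0.26)
rpb = 0.2523

0.2523


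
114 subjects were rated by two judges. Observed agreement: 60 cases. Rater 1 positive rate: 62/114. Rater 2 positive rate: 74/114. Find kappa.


P_o = 60/114 = 0.526316
P_e = (62*74 + 52*40) / 12996 = 0.513081
kappa = (P_o - P_e) / (1 - P_e)
kappa = (0.526316 - 0.513081) / (1 - 0.513081)
kappa = 0.0272

0.0272


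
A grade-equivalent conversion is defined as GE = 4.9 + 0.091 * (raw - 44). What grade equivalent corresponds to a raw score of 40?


raw - median = 40 - 44 = -4
slope * diff = 0.091 * -4 = -0.364
GE = 4.9 + -0.364
GE = 4.536

4.536


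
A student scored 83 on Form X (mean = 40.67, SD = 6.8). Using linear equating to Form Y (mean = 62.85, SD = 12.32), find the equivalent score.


slope = SD_Y / SD_X = 12.32 / 6.8 ~ 1.8118
intercept = mean_Y - slope * mean_X = 62.85 - (12.32 / 6.8) * 40.67 ~ -10.8345
Y = slope * X + intercept. To avoid rounding drift from the rounded slope/intercept, evaluate the equivalent form Y = mean_Y + SD_Y * (X - mean_X) / SD_X at full precision:
Y = 62.85 + 12.32 * (83 - 40.67) / 6.8
Y = 62.85 + 12.32 * 42.33 / 6.8
Y = 62.85 + 521.5056 / 6.8
Y = 62.85 + 76.692
Y = 139.542

139.542


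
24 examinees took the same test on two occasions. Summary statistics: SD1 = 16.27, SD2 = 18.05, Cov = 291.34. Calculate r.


r = cov(X,Y) / (SD_X * SD_Y)
r = 291.34 / (16.27 * 18.05)
r = 291.34 / 293.6735
r = 0.9921

0.9921


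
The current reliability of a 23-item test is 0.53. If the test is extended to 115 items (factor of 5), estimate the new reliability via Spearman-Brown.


r_new = (n * rxx) / (1 + (n-1) * rxx)
r_new = (5 * 0.53) / (1 + 4 * 0.53)
r_new = 2.65 / 3.12
r_new = 0.8494

0.8494


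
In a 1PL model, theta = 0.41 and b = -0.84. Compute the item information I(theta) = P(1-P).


P = 1/(1+exp(-(0.41--0.84))) = 0.7773
I = P*(1-P) = 0.7773 * 0.2227
I = 0.1731

0.1731


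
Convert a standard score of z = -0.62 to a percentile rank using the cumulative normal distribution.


CDF(z) = 0.5 * (1 + erf(z/sqrt(2)))
erf(-0.4384) = -0.4647
CDF = 0.2676
Percentile rank = 0.2676 * 100 = 26.76

26.76


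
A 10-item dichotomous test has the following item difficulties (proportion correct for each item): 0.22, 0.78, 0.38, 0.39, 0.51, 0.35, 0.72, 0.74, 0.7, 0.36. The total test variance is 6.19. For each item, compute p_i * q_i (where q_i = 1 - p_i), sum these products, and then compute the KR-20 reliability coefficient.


For each item, compute p_i * q_i:
  Item 1: 0.22 * 0.78 = 0.1716
  Item 2: 0.78 * 0.22 = 0.1716
  Item 3: 0.38 * 0.62 = 0.2356
  Item 4: 0.39 * 0.61 = 0.2379
  Item 5: 0.51 * 0.49 = 0.2499
  Item 6: 0.35 * 0.65 = 0.2275
  Item 7: 0.72 * 0.28 = 0.2016
  Item 8: 0.74 * 0.26 = 0.1924
  Item 9: 0.7 * 0.3 = 0.21
  Item 10: 0.36 * 0.64 = 0.2304
Sum(p_i * q_i) = 0.1716 + 0.1716 + 0.2356 + 0.2379 + 0.2499 + 0.2275 + 0.2016 + 0.1924 + 0.21 + 0.2304 = 2.1285
KR-20 = (k/(k-1)) * (1 - Sum(p_i*q_i) / Var_total)
= (10/9) * (1 - 2.1285/6.19)
= 1.1111 * 0.6561
KR-20 = 0.729

0.729


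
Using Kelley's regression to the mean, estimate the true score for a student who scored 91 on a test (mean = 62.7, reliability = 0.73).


T_est = rxx * X + (1 - rxx) * mean
T_est = 0.73 * 91 + 0.27 * 62.7
T_est = 66.43 + 16.929
T_est = 83.359

83.359


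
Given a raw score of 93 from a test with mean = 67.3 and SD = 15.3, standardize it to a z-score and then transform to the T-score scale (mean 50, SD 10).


z = (X - mean) / SD = (93 - 67.3) / 15.3
z = 25.7 / 15.3
z = 1.6797
T-score = T = 50 + 10z
Carry z at full precision (z = 25.7 / 15.3) into the conversion:
T-score = 50 + 10 * (25.7 / 15.3) = 50 + 257 / 15.3
T-score = 50 + 16.7974
T-score = 66.7974

66.7974


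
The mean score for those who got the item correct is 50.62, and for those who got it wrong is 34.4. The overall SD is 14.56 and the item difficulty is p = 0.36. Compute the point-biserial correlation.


q = 1 - p = 0.64
rpb = ((M1 - M0) / SD) * sqrt(p * q)
rpb = ((50.62 - 34.4) / 14.56) * sqrt(0.36 * 0.64)
rpb = 0.5347

0.5347


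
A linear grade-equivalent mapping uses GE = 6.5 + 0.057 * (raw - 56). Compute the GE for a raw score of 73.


raw - median = 73 - 56 = 17
slope * diff = 0.057 * 17 = 0.969
GE = 6.5 + 0.969
GE = 7.469

7.469


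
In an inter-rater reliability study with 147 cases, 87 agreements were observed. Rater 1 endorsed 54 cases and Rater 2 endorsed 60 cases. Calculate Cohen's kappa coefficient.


P_o = 87/147 = 0.591837
P_e = (54*60 + 93*87) / 21609 = 0.524365
kappa = (P_o - P_e) / (1 - P_e)
kappa = (0.591837 - 0.524365) / (1 - 0.524365)
kappa = 0.1419

0.1419


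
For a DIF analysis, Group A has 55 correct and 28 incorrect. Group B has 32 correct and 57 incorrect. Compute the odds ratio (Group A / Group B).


Odds_A = 55/28 = 1.9643
Odds_B = 32/57 = 0.5614
OR = Odds_A / Odds_B = 1.9643 / 0.5614
Exactly, OR = (55 * 57) / (28 * 32) = 3135 / 896
OR = 3.4989

3.4989


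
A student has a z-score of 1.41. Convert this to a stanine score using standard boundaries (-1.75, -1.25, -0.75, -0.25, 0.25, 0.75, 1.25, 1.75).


Stanine boundaries: [-1.75, -1.25, -0.75, -0.25, 0.25, 0.75, 1.25, 1.75]
z = 1.41
Check each boundary:
  z >= -1.75 -> could be stanine 2
  z >= -1.25 -> could be stanine 3
  z >= -0.75 -> could be stanine 4
  z >= -0.25 -> could be stanine 5
  z >= 0.25 -> could be stanine 6
  z >= 0.75 -> could be stanine 7
  z >= 1.25 -> could be stanine 8
  z < 1.75
Highest qualifying boundary gives stanine = 8

8


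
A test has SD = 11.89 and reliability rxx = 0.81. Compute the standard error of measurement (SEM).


SEM = SD * sqrt(1 - rxx)
SEM = 11.89 * sqrt(1 - 0.81)
SEM = 11.89 * sqrt(0.19) = 11.89 * 0.43589
SEM = 5.1827

5.1827


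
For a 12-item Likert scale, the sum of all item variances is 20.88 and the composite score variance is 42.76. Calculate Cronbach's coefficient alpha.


alpha = (k/(k-1)) * (1 - sum(si^2)/s_total^2)
= (12/11) * (1 - 20.88/42.76)
alpha = 0.5582

0.5582


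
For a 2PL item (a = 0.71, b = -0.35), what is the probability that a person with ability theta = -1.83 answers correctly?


a*(theta - b) = 0.71 * (-1.83 - -0.35) = -1.0508
exp(--1.0508) = 2.8599
P = 1 / (1 + 2.8599)
P = 0.2591

0.2591


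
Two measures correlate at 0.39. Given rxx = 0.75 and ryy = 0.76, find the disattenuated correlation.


r_corrected = rxy / sqrt(rxx * ryy)
= 0.39 / sqrt(0.75 * 0.76)
= 0.39 / sqrt(0.57)
= 0.39 / 0.754983
r_corrected = 0.5166

0.5166


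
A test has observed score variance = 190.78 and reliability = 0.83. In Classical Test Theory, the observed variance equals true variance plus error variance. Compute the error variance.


var_true = rxx * var_obs = 0.83 * 190.78 = 158.3474
var_error = var_obs - var_true
var_error = 190.78 - 158.3474
var_error = 32.4326

32.4326


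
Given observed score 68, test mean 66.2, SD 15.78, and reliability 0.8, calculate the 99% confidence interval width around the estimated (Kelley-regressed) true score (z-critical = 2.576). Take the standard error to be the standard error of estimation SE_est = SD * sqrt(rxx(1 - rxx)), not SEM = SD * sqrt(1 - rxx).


True score estimate = 0.8*68 + 0.2*66.2 = 67.64
SE_est = SD * sqrt(rxx * (1 - rxx)) = 15.78 * sqrt(0.8 * 0.2) = 15.78 * sqrt(0.16) = 6.312
CI = T_est +/- z * SE_est, so width = 2 * z * SE_est = 2 * 2.576 * 6.312
Width = 32.5194

32.5194


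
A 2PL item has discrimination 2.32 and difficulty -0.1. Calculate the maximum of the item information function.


For 2PL, max info at theta = b = -0.1
I_max = a^2 / 4 = 2.32^2 / 4
= 5.3824 / 4
I_max = 1.3456

1.3456


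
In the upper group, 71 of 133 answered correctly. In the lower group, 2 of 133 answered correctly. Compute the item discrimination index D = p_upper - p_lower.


p_upper = 71/133 = 0.5338
p_lower = 2/133 = 0.015
D = 0.5338 - 0.015 = 0.5188

0.5188


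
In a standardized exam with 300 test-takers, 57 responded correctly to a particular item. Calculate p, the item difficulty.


Item difficulty p = number correct / total examinees
p = 57 / 300
p = 0.19

0.19


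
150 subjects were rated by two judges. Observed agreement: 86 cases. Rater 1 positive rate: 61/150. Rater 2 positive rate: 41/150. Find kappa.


P_o = 86/150 = 0.573333
P_e = (61*41 + 89*109) / 22500 = 0.542311
kappa = (P_o - P_e) / (1 - P_e)
kappa = (0.573333 - 0.542311) / (1 - 0.542311)
kappa = 0.0678

0.0678


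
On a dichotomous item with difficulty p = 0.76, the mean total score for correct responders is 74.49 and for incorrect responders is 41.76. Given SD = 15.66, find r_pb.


q = 1 - p = 0.24
rpb = ((M1 - M0) / SD) * sqrt(p * q)
rpb = ((74.49 - 41.76) / 15.66) * sqrt(0.76 * 0.24)
rpb = 0.8926

0.8926


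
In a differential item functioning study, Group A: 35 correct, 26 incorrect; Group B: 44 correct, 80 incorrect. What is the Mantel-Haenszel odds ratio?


Odds_A = 35/26 = 1.3462
Odds_B = 44/80 = 0.55
OR = Odds_A / Odds_B = 1.3462 / 0.55
Exactly, OR = (35 * 80) / (26 * 44) = 2800 / 1144
OR = 2.4476

2.4476


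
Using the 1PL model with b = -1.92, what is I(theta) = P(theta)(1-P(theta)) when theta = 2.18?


P = 1/(1+exp(-(2.18--1.92))) = 0.9837
I = P*(1-P) = 0.9837 * 0.0163
I = 0.016

0.016


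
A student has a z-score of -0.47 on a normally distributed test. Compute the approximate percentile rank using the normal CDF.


CDF(z) = 0.5 * (1 + erf(z/sqrt(2)))
erf(-0.3323) = -0.3616
CDF = 0.3192
Percentile rank = 0.3192 * 100 = 31.92

31.92


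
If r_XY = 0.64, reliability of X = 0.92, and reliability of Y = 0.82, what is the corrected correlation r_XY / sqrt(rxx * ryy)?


r_corrected = rxy / sqrt(rxx * ryy)
= 0.64 / sqrt(0.92 * 0.82)
= 0.64 / sqrt(0.7544)
= 0.64 / 0.868562
r_corrected = 0.7369

0.7369


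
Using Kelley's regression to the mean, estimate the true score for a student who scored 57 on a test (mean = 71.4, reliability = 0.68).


T_est = rxx * X + (1 - rxx) * mean
T_est = 0.68 * 57 + 0.32 * 71.4
T_est = 38.76 + 22.848
T_est = 61.608

61.608


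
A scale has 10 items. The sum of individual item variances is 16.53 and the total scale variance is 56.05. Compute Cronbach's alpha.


alpha = (k/(k-1)) * (1 - sum(si^2)/s_total^2)
= (10/9) * (1 - 16.53/56.05)
alpha = 0.7834

0.7834


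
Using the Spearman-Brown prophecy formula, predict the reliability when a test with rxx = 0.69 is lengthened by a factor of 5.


r_new = (n * rxx) / (1 + (n-1) * rxx)
r_new = (5 * 0.69) / (1 + 4 * 0.69)
r_new = 3.45 / 3.76
r_new = 0.9176

0.9176


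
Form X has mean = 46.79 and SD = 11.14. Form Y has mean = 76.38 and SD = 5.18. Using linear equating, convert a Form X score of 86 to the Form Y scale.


slope = SD_Y / SD_X = 5.18 / 11.14 ~ 0.465
intercept = mean_Y - slope * mean_X = 76.38 - (5.18 / 11.14) * 46.79 ~ 54.6231
Y = slope * X + intercept. To avoid rounding drift from the rounded slope/intercept, evaluate the equivalent form Y = mean_Y + SD_Y * (X - mean_X) / SD_X at full precision:
Y = 76.38 + 5.18 * (86 - 46.79) / 11.14
Y = 76.38 + 5.18 * 39.21 / 11.14
Y = 76.38 + 203.1078 / 11.14
Y = 76.38 + 18.2323
Y = 94.6123

94.6123


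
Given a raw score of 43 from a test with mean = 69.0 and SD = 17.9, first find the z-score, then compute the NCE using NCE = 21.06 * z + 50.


z = (X - mean) / SD = (43 - 69.0) / 17.9
z = -26.0 / 17.9
z = -1.4525
NCE = NCE = 21.06z + 50
Carry z at full precision (z = -26.0 / 17.9) into the conversion:
NCE = 21.06 * (-26.0 / 17.9) + 50 = -547.56 / 17.9 + 50
NCE = -30.5899 + 50
NCE = 19.4101

19.4101


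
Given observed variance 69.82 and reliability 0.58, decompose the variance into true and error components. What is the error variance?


var_true = rxx * var_obs = 0.58 * 69.82 = 40.4956
var_error = var_obs - var_true
var_error = 69.82 - 40.4956
var_error = 29.3244

29.3244


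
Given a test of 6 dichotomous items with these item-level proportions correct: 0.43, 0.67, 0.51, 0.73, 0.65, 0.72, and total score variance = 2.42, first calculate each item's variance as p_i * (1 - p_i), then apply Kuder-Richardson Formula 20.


For each item, compute p_i * q_i:
  Item 1: 0.43 * 0.57 = 0.2451
  Item 2: 0.67 * 0.33 = 0.2211
  Item 3: 0.51 * 0.49 = 0.2499
  Item 4: 0.73 * 0.27 = 0.1971
  Item 5: 0.65 * 0.35 = 0.2275
  Item 6: 0.72 * 0.28 = 0.2016
Sum(p_i * q_i) = 0.2451 + 0.2211 + 0.2499 + 0.1971 + 0.2275 + 0.2016 = 1.3423
KR-20 = (k/(k-1)) * (1 - Sum(p_i*q_i) / Var_total)
= (6/5) * (1 - 1.3423/2.42)
= 1.2 * 0.4453
KR-20 = 0.5344

0.5344


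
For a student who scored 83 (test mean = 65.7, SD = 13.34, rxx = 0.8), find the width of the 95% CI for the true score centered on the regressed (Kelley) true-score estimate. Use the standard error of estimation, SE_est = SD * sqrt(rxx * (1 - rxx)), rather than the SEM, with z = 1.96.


True score estimate = 0.8*83 + 0.2*65.7 = 79.54
SE_est = SD * sqrt(rxx * (1 - rxx)) = 13.34 * sqrt(0.8 * 0.2) = 13.34 * sqrt(0.16) = 5.336
CI = T_est +/- z * SE_est, so width = 2 * z * SE_est = 2 * 1.96 * 5.336
Width = 20.9171

20.9171


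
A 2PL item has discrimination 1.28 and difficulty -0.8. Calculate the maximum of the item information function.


For 2PL, max info at theta = b = -0.8
I_max = a^2 / 4 = 1.28^2 / 4
= 1.6384 / 4
I_max = 0.4096

0.4096


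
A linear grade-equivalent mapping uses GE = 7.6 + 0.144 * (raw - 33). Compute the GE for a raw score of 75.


raw - median = 75 - 33 = 42
slope * diff = 0.144 * 42 = 6.048
GE = 7.6 + 6.048
GE = 13.648

13.648


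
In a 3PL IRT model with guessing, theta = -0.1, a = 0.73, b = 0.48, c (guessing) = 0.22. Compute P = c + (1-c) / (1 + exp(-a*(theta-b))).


logit = 0.73*(-0.1 - 0.48) = -0.4234
P* = 1/(1 + exp(--0.4234)) = 0.3957
P = 0.22 + (1 - 0.22) * 0.3957
P = 0.5286

0.5286


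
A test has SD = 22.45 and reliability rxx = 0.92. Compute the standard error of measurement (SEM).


SEM = SD * sqrt(1 - rxx)
SEM = 22.45 * sqrt(1 - 0.92)
SEM = 22.45 * sqrt(0.08) = 22.45 * 0.282843
SEM = 6.3498

6.3498


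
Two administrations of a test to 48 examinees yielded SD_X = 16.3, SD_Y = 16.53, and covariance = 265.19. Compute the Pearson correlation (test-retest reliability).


r = cov(X,Y) / (SD_X * SD_Y)
r = 265.19 / (16.3 * 16.53)
r = 265.19 / 269.439
r = 0.9842

0.9842


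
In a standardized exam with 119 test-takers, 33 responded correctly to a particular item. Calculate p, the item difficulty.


Item difficulty p = number correct / total examinees
p = 33 / 119
p = 0.2773

0.2773


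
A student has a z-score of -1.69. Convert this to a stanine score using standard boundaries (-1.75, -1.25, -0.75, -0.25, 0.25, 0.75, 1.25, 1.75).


Stanine boundaries: [-1.75, -1.25, -0.75, -0.25, 0.25, 0.75, 1.25, 1.75]
z = -1.69
Check each boundary:
  z >= -1.75 -> could be stanine 2
  z < -1.25
  z < -0.75
  z < -0.25
  z < 0.25
  z < 0.75
  z < 1.25
  z < 1.75
Highest qualifying boundary gives stanine = 2

2


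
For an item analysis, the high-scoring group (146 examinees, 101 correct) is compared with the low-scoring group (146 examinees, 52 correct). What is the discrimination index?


p_upper = 101/146 = 0.6918
p_lower = 52/146 = 0.3562
D = 0.6918 - 0.3562 = 0.3356

0.3356


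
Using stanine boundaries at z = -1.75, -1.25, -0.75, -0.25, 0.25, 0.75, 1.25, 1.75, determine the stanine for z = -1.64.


Stanine boundaries: [-1.75, -1.25, -0.75, -0.25, 0.25, 0.75, 1.25, 1.75]
z = -1.64
Check each boundary:
  z >= -1.75 -> could be stanine 2
  z < -1.25
  z < -0.75
  z < -0.25
  z < 0.25
  z < 0.75
  z < 1.25
  z < 1.75
Highest qualifying boundary gives stanine = 2

2


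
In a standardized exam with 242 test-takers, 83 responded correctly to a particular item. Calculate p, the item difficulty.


Item difficulty p = number correct / total examinees
p = 83 / 242
p = 0.343

0.343


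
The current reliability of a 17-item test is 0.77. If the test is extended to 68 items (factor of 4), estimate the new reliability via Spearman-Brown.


r_new = (n * rxx) / (1 + (n-1) * rxx)
r_new = (4 * 0.77) / (1 + 3 * 0.77)
r_new = 3.08 / 3.31
r_new = 0.9305

0.9305


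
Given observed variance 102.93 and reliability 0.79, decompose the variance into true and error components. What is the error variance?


var_true = rxx * var_obs = 0.79 * 102.93 = 81.3147
var_error = var_obs - var_true
var_error = 102.93 - 81.3147
var_error = 21.6153

21.6153


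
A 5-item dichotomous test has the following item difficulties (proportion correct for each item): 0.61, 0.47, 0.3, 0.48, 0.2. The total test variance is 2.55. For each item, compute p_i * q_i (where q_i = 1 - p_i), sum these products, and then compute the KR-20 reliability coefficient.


For each item, compute p_i * q_i:
  Item 1: 0.61 * 0.39 = 0.2379
  Item 2: 0.47 * 0.53 = 0.2491
  Item 3: 0.3 * 0.7 = 0.21
  Item 4: 0.48 * 0.52 = 0.2496
  Item 5: 0.2 * 0.8 = 0.16
Sum(p_i * q_i) = 0.2379 + 0.2491 + 0.21 + 0.2496 + 0.16 = 1.1066
KR-20 = (k/(k-1)) * (1 - Sum(p_i*q_i) / Var_total)
= (5/4) * (1 - 1.1066/2.55)
= 1.25 * 0.566
KR-20 = 0.7075

0.7075


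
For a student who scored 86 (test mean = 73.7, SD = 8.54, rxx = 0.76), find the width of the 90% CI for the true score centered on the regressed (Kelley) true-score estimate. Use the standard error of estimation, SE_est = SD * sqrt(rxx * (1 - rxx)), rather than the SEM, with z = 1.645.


True score estimate = 0.76*86 + 0.24*73.7 = 83.048
SE_est = SD * sqrt(rxx * (1 - rxx)) = 8.54 * sqrt(0.76 * 0.24) = 8.54 * sqrt(0.1824) = 3.64729
CI = T_est +/- z * SE_est, so width = 2 * z * SE_est = 2 * 1.645 * 3.64729
Width = 11.9996

11.9996


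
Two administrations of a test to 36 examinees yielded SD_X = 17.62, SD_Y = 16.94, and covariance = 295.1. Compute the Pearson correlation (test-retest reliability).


r = cov(X,Y) / (SD_X * SD_Y)
r = 295.1 / (17.62 * 16.94)
r = 295.1 / 298.4828
r = 0.9887

0.9887


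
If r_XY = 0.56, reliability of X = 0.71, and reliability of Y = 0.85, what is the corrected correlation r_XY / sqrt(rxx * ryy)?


r_corrected = rxy / sqrt(rxx * ryy)
= 0.56 / sqrt(0.71 * 0.85)
= 0.56 / sqrt(0.6035)
= 0.56 / 0.776853
r_corrected = 0.7209

0.7209


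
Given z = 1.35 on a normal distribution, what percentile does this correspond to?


CDF(z) = 0.5 * (1 + erf(z/sqrt(2)))
erf(0.9546) = 0.823
CDF = 0.9115
Percentile rank = 0.9115 * 100 = 91.15

91.15


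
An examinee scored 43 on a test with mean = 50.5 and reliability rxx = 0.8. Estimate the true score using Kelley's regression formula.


T_est = rxx * X + (1 - rxx) * mean
T_est = 0.8 * 43 + 0.2 * 50.5
T_est = 34.4 + 10.1
T_est = 44.5

44.5


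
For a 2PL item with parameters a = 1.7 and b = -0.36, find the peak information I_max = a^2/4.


For 2PL, max info at theta = b = -0.36
I_max = a^2 / 4 = 1.7^2 / 4
= 2.89 / 4
I_max = 0.7225

0.7225


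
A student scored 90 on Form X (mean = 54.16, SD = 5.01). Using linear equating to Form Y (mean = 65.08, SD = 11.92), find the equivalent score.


slope = SD_Y / SD_X = 11.92 / 5.01 ~ 2.3792
intercept = mean_Y - slope * mean_X = 65.08 - (11.92 / 5.01) * 54.16 ~ -63.7797
Y = slope * X + intercept. To avoid rounding drift from the rounded slope/intercept, evaluate the equivalent form Y = mean_Y + SD_Y * (X - mean_X) / SD_X at full precision:
Y = 65.08 + 11.92 * (90 - 54.16) / 5.01
Y = 65.08 + 11.92 * 35.84 / 5.01
Y = 65.08 + 427.2128 / 5.01
Y = 65.08 + 85.272
Y = 150.352

150.352


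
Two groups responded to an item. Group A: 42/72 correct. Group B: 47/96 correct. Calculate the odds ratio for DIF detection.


Odds_A = 42/30 = 1.4
Odds_B = 47/49 = 0.9592
OR = Odds_A / Odds_B = 1.4 / 0.9592
Exactly, OR = (42 * 49) / (30 * 47) = 2058 / 1410
OR = 1.4596

1.4596


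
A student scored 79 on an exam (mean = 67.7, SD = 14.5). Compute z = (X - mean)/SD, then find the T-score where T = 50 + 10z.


z = (X - mean) / SD = (79 - 67.7) / 14.5
z = 11.3 / 14.5
z = 0.7793
T-score = T = 50 + 10z
Carry z at full precision (z = 11.3 / 14.5) into the conversion:
T-score = 50 + 10 * (11.3 / 14.5) = 50 + 113 / 14.5
T-score = 50 + 7.7931
T-score = 57.7931

57.7931


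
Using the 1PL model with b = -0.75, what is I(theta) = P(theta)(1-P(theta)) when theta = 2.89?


P = 1/(1+exp(-(2.89--0.75))) = 0.9744
I = P*(1-P) = 0.9744 * 0.0256
I = 0.0249

0.0249


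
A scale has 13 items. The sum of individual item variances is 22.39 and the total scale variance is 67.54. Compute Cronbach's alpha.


alpha = (k/(k-1)) * (1 - sum(si^2)/s_total^2)
= (13/12) * (1 - 22.39/67.54)
alpha = 0.7242

0.7242


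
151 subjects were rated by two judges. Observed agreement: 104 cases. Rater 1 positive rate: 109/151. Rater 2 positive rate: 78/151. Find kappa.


P_o = 104/151 = 0.688742
P_e = (109*78 + 42*73) / 22801 = 0.507346
kappa = (P_o - P_e) / (1 - P_e)
kappa = (0.688742 - 0.507346) / (1 - 0.507346)
kappa = 0.3682

0.3682


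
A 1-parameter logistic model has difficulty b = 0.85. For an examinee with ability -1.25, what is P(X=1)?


theta - b = -1.25 - 0.85 = -2.1
exp(-(theta - b)) = exp(2.1) = 8.1662
P = 1 / (1 + 8.1662)
P = 0.1091

0.1091


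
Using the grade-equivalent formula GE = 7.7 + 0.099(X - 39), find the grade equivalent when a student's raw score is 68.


raw - median = 68 - 39 = 29
slope * diff = 0.099 * 29 = 2.871
GE = 7.7 + 2.871
GE = 10.571

10.571


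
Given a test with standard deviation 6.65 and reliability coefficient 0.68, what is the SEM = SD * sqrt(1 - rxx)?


SEM = SD * sqrt(1 - rxx)
SEM = 6.65 * sqrt(1 - 0.68)
SEM = 6.65 * sqrt(0.32) = 6.65 * 0.565685
SEM = 3.7618

3.7618


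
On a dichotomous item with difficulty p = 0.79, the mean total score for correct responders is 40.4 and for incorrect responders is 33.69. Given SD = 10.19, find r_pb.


q = 1 - p = 0.21
rpb = ((M1 - M0) / SD) * sqrt(p * q)
rpb = ((40.4 - 33.69) / 10.19) * sqrt(0.79 * 0.21)
rpb = 0.2682

0.2682


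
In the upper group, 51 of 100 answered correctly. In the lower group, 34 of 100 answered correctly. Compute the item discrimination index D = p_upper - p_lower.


p_upper = 51/100 = 0.51
p_lower = 34/100 = 0.34
D = 0.51 - 0.34 = 0.17

0.17


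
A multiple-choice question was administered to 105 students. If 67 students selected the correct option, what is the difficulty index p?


Item difficulty p = number correct / total examinees
p = 67 / 105
p = 0.6381

0.6381


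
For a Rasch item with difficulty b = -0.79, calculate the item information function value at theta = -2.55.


P = 1/(1+exp(-(-2.55--0.79))) = 0.1468
I = P*(1-P) = 0.1468 * 0.8532
I = 0.1252

0.1252


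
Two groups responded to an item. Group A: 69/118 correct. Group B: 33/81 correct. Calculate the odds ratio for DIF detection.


Odds_A = 69/49 = 1.4082
Odds_B = 33/48 = 0.6875
OR = Odds_A / Odds_B = 1.4082 / 0.6875
Exactly, OR = (69 * 48) / (49 * 33) = 3312 / 1617
OR = 2.0482

2.0482


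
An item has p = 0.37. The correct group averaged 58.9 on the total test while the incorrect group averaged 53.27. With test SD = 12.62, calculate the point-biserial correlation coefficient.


q = 1 - p = 0.63
rpb = ((M1 - M0) / SD) * sqrt(p * q)
rpb = ((58.9 - 53.27) / 12.62) * sqrt(0.37 * 0.63)
rpb = 0.2154

0.2154


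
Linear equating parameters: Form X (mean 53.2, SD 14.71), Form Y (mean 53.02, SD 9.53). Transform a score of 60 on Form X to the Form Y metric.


slope = SD_Y / SD_X = 9.53 / 14.71 ~ 0.6479
intercept = mean_Y - slope * mean_X = 53.02 - (9.53 / 14.71) * 53.2 ~ 18.5539
Y = slope * X + intercept. To avoid rounding drift from the rounded slope/intercept, evaluate the equivalent form Y = mean_Y + SD_Y * (X - mean_X) / SD_X at full precision:
Y = 53.02 + 9.53 * (60 - 53.2) / 14.71
Y = 53.02 + 9.53 * 6.8 / 14.71
Y = 53.02 + 64.804 / 14.71
Y = 53.02 + 4.4054
Y = 57.4254

57.4254


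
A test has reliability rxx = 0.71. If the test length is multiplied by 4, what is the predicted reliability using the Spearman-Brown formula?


r_new = (n * rxx) / (1 + (n-1) * rxx)
r_new = (4 * 0.71) / (1 + 3 * 0.71)
r_new = 2.84 / 3.13
r_new = 0.9073

0.9073


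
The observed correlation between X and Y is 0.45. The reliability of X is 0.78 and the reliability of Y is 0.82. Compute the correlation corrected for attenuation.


r_corrected = rxy / sqrt(rxx * ryy)
= 0.45 / sqrt(0.78 * 0.82)
= 0.45 / sqrt(0.6396)
= 0.45 / 0.79975
r_corrected = 0.5627

0.5627


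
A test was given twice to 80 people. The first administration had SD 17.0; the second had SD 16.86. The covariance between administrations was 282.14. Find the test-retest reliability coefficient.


r = cov(X,Y) / (SD_X * SD_Y)
r = 282.14 / (17.0 * 16.86)
r = 282.14 / 286.62
r = 0.9844

0.9844


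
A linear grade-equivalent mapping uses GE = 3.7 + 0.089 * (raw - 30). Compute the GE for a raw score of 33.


raw - median = 33 - 30 = 3
slope * diff = 0.089 * 3 = 0.267
GE = 3.7 + 0.267
GE = 3.967

3.967


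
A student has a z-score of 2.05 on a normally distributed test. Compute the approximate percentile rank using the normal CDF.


CDF(z) = 0.5 * (1 + erf(z/sqrt(2)))
erf(1.4496) = 0.9596
CDF = 0.9798
Percentile rank = 0.9798 * 100 = 97.98

97.98


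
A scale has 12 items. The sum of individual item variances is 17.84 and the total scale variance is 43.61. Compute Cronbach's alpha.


alpha = (k/(k-1)) * (1 - sum(si^2)/s_total^2)
= (12/11) * (1 - 17.84/43.61)
alpha = 0.6446

0.6446


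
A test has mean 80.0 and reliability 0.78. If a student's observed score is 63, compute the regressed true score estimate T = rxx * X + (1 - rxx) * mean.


T_est = rxx * X + (1 - rxx) * mean
T_est = 0.78 * 63 + 0.22 * 80.0
T_est = 49.14 + 17.6
T_est = 66.74

66.74


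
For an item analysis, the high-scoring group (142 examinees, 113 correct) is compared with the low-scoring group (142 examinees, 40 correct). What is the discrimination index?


p_upper = 113/142 = 0.7958
p_lower = 40/142 = 0.2817
D = 0.7958 - 0.2817 = 0.5141

0.5141


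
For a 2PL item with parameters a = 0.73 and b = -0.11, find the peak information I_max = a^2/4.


For 2PL, max info at theta = b = -0.11
I_max = a^2 / 4 = 0.73^2 / 4
= 0.5329 / 4
I_max = 0.1332

0.1332
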